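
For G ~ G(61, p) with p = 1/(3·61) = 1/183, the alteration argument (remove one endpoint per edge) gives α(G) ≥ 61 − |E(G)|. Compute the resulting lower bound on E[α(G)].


E[|E(G)|] = C(61, 2)·p = 1830 · (1/183) = 10.
E[α(G)] ≥ n − E[|E(G)|] = 61 − 10 = 51.
Numerically: ≈ 51.000.
(This is only a lower bound; the true E[α(G)] may be larger.)

E[α(G)] ≥ 51 ≈ 51.000.


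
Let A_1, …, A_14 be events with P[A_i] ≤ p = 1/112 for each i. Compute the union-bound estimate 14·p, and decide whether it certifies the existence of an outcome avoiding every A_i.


Union bound: P[∪_{i=1}^{14} A_i] ≤ Σ_i P[A_i] ≤ 14·p = 14·(1/112) = 1/8.
Numerically: 1/8 ≈ 0.12500.
Is 1/8 < 1? YES.
Since P[∪ A_i] ≤ 1/8 < 1, the complement has P[∩ A_i^c] ≥ 1 − 1/8 = 7/8 > 0, so some outcome avoids every A_i.

14·p = 1/8 ≈ 0.12500; existence CERTIFIED by the union bound.


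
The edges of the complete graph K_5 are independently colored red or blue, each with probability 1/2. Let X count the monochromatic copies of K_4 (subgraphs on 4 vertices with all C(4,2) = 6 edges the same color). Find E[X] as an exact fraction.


Let X = Σ_S X_S over the C(5, 4) = 5 subsets S of size 4, where X_S = 1 if the K_4 on S is monochromatic.
For a fixed S, the K_4 on S has C(4, 2) = 6 edges. P[all 6 edges red] = (1/2)^6, and likewise for blue, so P[monochromatic] = 2·(1/2)^6 = 2^{1 − 6} = 1/32.
By linearity of expectation: E[X] = C(5, 4) · 2^{1 − 6} = 5 · 1/32 = 5/32.
Numerically: E[X] ≈ 0.156250.

E[X] = C(5,4)·2^(1−C(4,2)) = 5/32 ≈ 0.156250.


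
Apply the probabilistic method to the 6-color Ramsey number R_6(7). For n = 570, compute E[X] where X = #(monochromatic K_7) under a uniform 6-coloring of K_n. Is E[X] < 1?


E[X] = C(570, 7) · 6^{1 − 21} = 3737936877831720 · 6^{−20} = 3737936877831720/3656158440062976.
As a reduced fraction: E[X] = 5768421107765/5642219814912 ≈ 1.022367.
Is E[X] < 1? NO.
Since E[X] ≥ 1, the first-moment bound is inconclusive at n = 570; it does NOT by itself certify R_6(7) > 570.

E[X] = 5768421107765/5642219814912 ≈ 1.022367; E[X] ≥ 1; first-moment method inconclusive here.


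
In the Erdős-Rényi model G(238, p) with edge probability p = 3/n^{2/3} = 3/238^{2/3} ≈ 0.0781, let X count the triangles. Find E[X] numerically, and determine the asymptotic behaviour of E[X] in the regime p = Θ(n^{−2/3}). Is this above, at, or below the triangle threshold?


Number of potential triangles: C(238, 3) = 2218636.
Each occurs with probability p³ ≈ (0.0781)³ ≈ 4.76661e-04.
By linearity: E[X] = C(238, 3)·p³ ≈ 2218636 · 4.76661e-04 ≈ 1057.538.
Since α = 2/3 < 1, p = c/n^{2/3} ≫ 1/n is above the triangle threshold p ~ 1/n. Asymptotically E[X] ~ (c³/6)·n^{3(1−α)} = (3³/6)·n^{1} → ∞; triangles are abundant w.h.p.

E[X] ≈ 1057.538; in regime p = Θ(1/n^{2/3}) E[X] diverges (above the triangle threshold p ~ 1/n).


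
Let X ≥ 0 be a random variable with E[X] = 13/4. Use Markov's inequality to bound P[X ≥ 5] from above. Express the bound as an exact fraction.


μ = E[X] = 13/4, a = 5.
Markov: P[X ≥ 5] ≤ μ/a = (13/4)/5 = 13/20.
Numerically: ≈ 0.650000.
(Since a = 5 > μ = 3.250000, the bound 13/20 is < 1 and informative.)

P[X ≥ 5] ≤ 13/20 ≈ 0.650000.


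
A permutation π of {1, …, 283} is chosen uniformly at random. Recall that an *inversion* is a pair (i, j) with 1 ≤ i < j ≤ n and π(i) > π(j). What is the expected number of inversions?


Write X = Σ X_I over the C(283, 2) = 39903 pairs i < j, with X_I the indicator of one inversion.
There are 39903 indicators.
For each fixed pair i < j, the values π(i) and π(j) are two distinct elements of {1, …, 283} in uniformly random order; by symmetry P[π(i) > π(j)] = 1/2.
By linearity: E[X] = 39903 · (1/2) = C(283, 2) · (1/2) = 39903/2 = 39903/2 ≈ 19951.50000.

E[X] = 39903/2 = 19951.50000.


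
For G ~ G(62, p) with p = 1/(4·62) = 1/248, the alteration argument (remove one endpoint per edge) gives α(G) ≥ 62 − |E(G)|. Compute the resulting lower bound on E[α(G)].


E[|E(G)|] = C(62, 2)·p = 1891 · (1/248) = 61/8.
E[α(G)] ≥ n − E[|E(G)|] = 62 − 61/8 = 435/8.
Numerically: ≈ 54.3750.
(This is only a lower bound; the true E[α(G)] may be larger.)

E[α(G)] ≥ 435/8 ≈ 54.3750.


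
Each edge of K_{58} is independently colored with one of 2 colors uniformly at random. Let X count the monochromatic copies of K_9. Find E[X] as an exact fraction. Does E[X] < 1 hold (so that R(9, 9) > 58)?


E[X] = C(58, 9) · 2^{1 − 36} = 10648873950 · 2^{−35} = 10648873950/34359738368.
As a reduced fraction: E[X] = 5324436975/17179869184 ≈ 0.30992.
Is E[X] < 1? YES.
Since E[X] < 1, there exists a 2-coloring of K_{58} with no monochromatic K_9; hence R(9, 9) > 58.

E[X] = 5324436975/17179869184 ≈ 0.30992; E[X] < 1, so R(9, 9) > 58.


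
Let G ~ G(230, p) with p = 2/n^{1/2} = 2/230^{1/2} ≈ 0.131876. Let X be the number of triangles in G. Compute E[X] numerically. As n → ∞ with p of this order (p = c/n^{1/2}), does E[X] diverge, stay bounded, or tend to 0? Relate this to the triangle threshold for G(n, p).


Number of potential triangles: C(230, 3) = 2001460.
Each occurs with probability p³ ≈ (0.131876)³ ≈ 2.29349730e-03.
By linearity: E[X] = C(230, 3)·p³ ≈ 2001460 · 2.29349730e-03 ≈ 4590.343104.
Since α = 1/2 < 1, p = c/n^{1/2} ≫ 1/n is above the triangle threshold p ~ 1/n. Asymptotically E[X] ~ (c³/6)·n^{3(1−α)} = (2³/6)·n^{1.5} → ∞; triangles are abundant w.h.p.

E[X] ≈ 4590.343104; in regime p = Θ(1/n^{1/2}) E[X] diverges (above the triangle threshold p ~ 1/n).


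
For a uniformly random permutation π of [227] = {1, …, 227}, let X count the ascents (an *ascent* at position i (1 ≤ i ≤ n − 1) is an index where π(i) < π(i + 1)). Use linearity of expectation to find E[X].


Write X = Σ X_I over i = 1, …, 226, with X_I the indicator of one ascent.
There are 226 indicators.
For each fixed i, the pair (π(i), π(i+1)) is a uniformly random ordered pair of distinct values from {1, …, 227}; by symmetry P[π(i) < π(i+1)] = 1/2.
By linearity: E[X] = 226 · (1/2) = (227 − 1) · (1/2) = 113 ≈ 113.000.

E[X] = 113 = 113.000.


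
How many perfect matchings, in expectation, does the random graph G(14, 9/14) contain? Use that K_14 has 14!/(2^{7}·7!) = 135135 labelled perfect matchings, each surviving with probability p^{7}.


K_14 has 14!/(2^{7}·7!) = 135135 labelled perfect matchings.
For each such perfect matching H, let X_H = 1 if all 7 edges of H are present in G. Then P[X_H = 1] = p^{7} = (9/14)^{7} = 4782969/105413504.
By linearity of expectation: E[X] = Σ_H E[X_H] = 135135 · p^{7} = 135135 · 4782969/105413504 = 92335216545/15059072.
Numerically: E[X] ≈ 6.13e+03.

E[X] = 135135 · (9/14)^{7} = 92335216545/15059072 ≈ 6.13e+03.


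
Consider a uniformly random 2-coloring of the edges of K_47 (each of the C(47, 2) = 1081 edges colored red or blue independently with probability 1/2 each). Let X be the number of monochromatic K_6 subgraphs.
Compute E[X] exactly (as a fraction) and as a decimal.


Let X = Σ_S X_S over the C(47, 6) = 10737573 subsets S of size 6, where X_S = 1 if the K_6 on S is monochromatic.
For a fixed S, the K_6 on S has C(6, 2) = 15 edges. P[all 15 edges red] = (1/2)^15, and likewise for blue, so P[monochromatic] = 2·(1/2)^15 = 2^{1 − 15} = 1/16384.
Summing: E[X] = C(47, 6) · 2^{1 − 15} = 10737573 · 1/16384 = 10737573/16384.
Numerically: E[X] ≈ 655.369446.

E[X] = C(47,6)·2^(1−C(6,2)) = 10737573/16384 ≈ 655.369446.


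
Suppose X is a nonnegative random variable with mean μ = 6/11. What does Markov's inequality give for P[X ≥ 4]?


μ = E[X] = 6/11, a = 4.
Markov: P[X ≥ 4] ≤ μ/a = (6/11)/4 = 3/22.
Numerically: ≈ 0.136.
(Since a = 4 > μ = 0.545, the bound 3/22 is < 1 and informative.)

P[X ≥ 4] ≤ 3/22 ≈ 0.136.


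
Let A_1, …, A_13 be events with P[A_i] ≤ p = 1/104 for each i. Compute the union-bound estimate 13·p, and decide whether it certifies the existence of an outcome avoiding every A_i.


Union bound: P[∪_{i=1}^{13} A_i] ≤ Σ_i P[A_i] ≤ 13·p = 13·(1/104) = 1/8.
Numerically: 1/8 ≈ 0.125000.
Is 1/8 < 1? YES.
Since P[∪ A_i] ≤ 1/8 < 1, the complement has P[∩ A_i^c] ≥ 1 − 1/8 = 7/8 > 0, so some outcome avoids every A_i.

13·p = 1/8 ≈ 0.125000; existence CERTIFIED by the union bound.


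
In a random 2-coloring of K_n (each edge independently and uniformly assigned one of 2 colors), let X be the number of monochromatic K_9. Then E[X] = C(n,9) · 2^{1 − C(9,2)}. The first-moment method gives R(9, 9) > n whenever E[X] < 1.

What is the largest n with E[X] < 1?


We need C(n, 9) · 2^{1 − 36} < 1, i.e. C(n, 9) < 2^{36 − 1} = 34359738368.
Check values of n near the boundary:
  n = 59: C(59, 9) = 12565671261; 12565671261 < 34359738368? YES
  n = 60: C(60, 9) = 14783142660; 14783142660 < 34359738368? YES
  n = 61: C(61, 9) = 17341763505; 17341763505 < 34359738368? YES
  n = 62: C(62, 9) = 20286591270; 20286591270 < 34359738368? YES
  n = 63: C(63, 9) = 23667689815; 23667689815 < 34359738368? YES
  n = 64: C(64, 9) = 27540584512; 27540584512 < 34359738368? YES
  n = 65: C(65, 9) = 31966749880; 31966749880 < 34359738368? YES
  n = 66: C(66, 9) = 37014131440; 37014131440 < 34359738368? NO
The largest n with C(n, 9) < 34359738368 is n = 65 (where E[X] = 3995843735/4294967296 ≈ 0.930355). Hence R(9, 9) > 65, i.e. R(9, 9) ≥ 66.

Largest n = 65; hence R(9, 9) > 65.


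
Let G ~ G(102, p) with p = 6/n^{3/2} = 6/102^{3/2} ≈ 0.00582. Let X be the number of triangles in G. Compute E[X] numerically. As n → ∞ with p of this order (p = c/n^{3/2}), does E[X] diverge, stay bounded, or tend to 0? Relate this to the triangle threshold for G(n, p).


Number of potential triangles: C(102, 3) = 171700.
Each occurs with probability p³ ≈ (0.00582)³ ≈ 1.97585e-07.
By linearity: E[X] = C(102, 3)·p³ ≈ 171700 · 1.97585e-07 ≈ 0.034.
Since α = 3/2 > 1, p = c/n^{3/2} = o(1/n) is below the triangle threshold p ~ 1/n. Asymptotically E[X] ~ (c³/6)·n^{3(1−α)} = (6³/6)·n^{-1.5} → 0, so by Markov's inequality G has no triangles w.h.p.

E[X] ≈ 0.034; in regime p = Θ(1/n^{3/2}) E[X] tends to 0 (below the triangle threshold p ~ 1/n).


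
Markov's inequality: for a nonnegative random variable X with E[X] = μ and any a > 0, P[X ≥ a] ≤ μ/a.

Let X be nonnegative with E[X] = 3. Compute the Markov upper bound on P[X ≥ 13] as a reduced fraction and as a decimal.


μ = E[X] = 3, a = 13.
Markov: P[X ≥ 13] ≤ μ/a = (3)/13 = 3/13.
Numerically: ≈ 0.23077.
(Since a = 13 > μ = 3.00000, the bound 3/13 is < 1 and informative.)

P[X ≥ 13] ≤ 3/13 ≈ 0.23077.


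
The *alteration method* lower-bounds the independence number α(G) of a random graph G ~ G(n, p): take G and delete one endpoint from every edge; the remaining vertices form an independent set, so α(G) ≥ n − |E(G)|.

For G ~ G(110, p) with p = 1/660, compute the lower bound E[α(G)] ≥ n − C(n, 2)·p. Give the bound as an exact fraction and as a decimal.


E[|E(G)|] = C(110, 2)·p = 5995 · (1/660) = 109/12.
E[α(G)] ≥ n − E[|E(G)|] = 110 − 109/12 = 1211/12.
Numerically: ≈ 100.9167.
(This is only a lower bound; the true E[α(G)] may be larger.)

E[α(G)] ≥ 1211/12 ≈ 100.9167.


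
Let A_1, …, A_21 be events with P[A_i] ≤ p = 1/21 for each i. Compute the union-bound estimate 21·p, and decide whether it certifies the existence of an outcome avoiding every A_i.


Union bound: P[∪_{i=1}^{21} A_i] ≤ Σ_i P[A_i] ≤ 21·p = 21·(1/21) = 1.
Numerically: 1 ≈ 1.000.
Is 1 < 1? NO.
Since the bound 1 is ≥ 1, the union bound is uninformative here; it does NOT by itself certify existence.

21·p = 1 ≈ 1.000; existence NOT certified by the union bound.


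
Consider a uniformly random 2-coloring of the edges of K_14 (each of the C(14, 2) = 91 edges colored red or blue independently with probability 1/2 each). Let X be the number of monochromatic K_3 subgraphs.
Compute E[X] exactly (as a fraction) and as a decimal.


Let X = Σ_S X_S over the C(14, 3) = 364 subsets S of size 3, where X_S = 1 if the K_3 on S is monochromatic.
For a fixed S, the K_3 on S has C(3, 2) = 3 edges. P[all 3 edges red] = (1/2)^3, and likewise for blue, so P[monochromatic] = 2·(1/2)^3 = 2^{1 − 3} = 1/4.
By linearity of expectation: E[X] = C(14, 3) · 2^{1 − 3} = 364 · 1/4 = 91.
Numerically: E[X] ≈ 91.000.

E[X] = C(14,3)·2^(1−C(3,2)) = 91 ≈ 91.000.


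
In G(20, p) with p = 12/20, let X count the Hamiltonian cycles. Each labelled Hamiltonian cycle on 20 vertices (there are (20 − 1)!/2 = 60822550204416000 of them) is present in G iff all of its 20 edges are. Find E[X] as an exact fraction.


K_20 has (20 − 1)!/2 = 60822550204416000 labelled Hamiltonian cycles.
For each such Hamiltonian cycle H, let X_H = 1 if all 20 edges of H are present in G. Then P[X_H = 1] = p^{20} = (3/5)^{20} = 3486784401/95367431640625.
By linearity of expectation: E[X] = Σ_H E[X_H] = 60822550204416000 · p^{20} = 60822550204416000 · 3486784401/95367431640625 = 1696600954254376560918528/762939453125.
Numerically: E[X] ≈ 2.224e+12.

E[X] = 60822550204416000 · (3/5)^{20} = 1696600954254376560918528/762939453125 ≈ 2.224e+12.


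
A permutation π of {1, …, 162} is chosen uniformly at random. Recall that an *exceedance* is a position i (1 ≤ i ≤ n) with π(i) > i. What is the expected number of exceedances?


Write X = Σ_{i=1}^{162} X_i, where X_i = 1_{π(i) > i}.
For each fixed i, π(i) is uniform over {1, …, 162} (marginal of a uniform permutation), so P[π(i) > i] = (n − i)/n. Summing: Σ_{i=1}^{162} (n − i)/n = (0 + 1 + … + 161)/162 = 162(162 − 1)/(2·162) = (162 − 1)/2.
Hence E[X] = Σ_{i=1}^{162} (162 − i)/162 = 161/2 ≈ 80.50000.

E[X] = 161/2 = 80.50000.


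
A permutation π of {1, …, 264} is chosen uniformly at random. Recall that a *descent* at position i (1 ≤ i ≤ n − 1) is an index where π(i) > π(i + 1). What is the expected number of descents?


Write X = Σ X_I over i = 1, …, 263, with X_I the indicator of one descent.
There are 263 indicators.
For each fixed i, the pair (π(i), π(i+1)) is a uniformly random ordered pair of distinct values from {1, …, 264}; by symmetry P[π(i) > π(i+1)] = 1/2.
By linearity: E[X] = 263 · (1/2) = (264 − 1) · (1/2) = 263/2 ≈ 131.50000.

E[X] = 263/2 = 131.50000.


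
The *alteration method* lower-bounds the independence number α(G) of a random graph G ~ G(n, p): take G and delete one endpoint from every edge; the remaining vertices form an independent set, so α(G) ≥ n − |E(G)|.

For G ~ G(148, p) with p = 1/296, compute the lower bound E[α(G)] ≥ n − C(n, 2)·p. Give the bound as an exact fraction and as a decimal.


E[|E(G)|] = C(148, 2)·p = 10878 · (1/296) = 147/4.
E[α(G)] ≥ n − E[|E(G)|] = 148 − 147/4 = 445/4.
Numerically: ≈ 111.250.
(This is only a lower bound; the true E[α(G)] may be larger.)

E[α(G)] ≥ 445/4 ≈ 111.250.


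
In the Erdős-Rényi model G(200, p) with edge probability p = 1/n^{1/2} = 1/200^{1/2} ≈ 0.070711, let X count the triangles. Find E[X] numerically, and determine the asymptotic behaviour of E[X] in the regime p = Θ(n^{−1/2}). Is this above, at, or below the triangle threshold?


Number of potential triangles: C(200, 3) = 1313400.
Each occurs with probability p³ ≈ (0.070711)³ ≈ 3.5355339e-04.
By linearity: E[X] = C(200, 3)·p³ ≈ 1313400 · 3.5355339e-04 ≈ 464.35702.
Since α = 1/2 < 1, p = c/n^{1/2} ≫ 1/n is above the triangle threshold p ~ 1/n. Asymptotically E[X] ~ (c³/6)·n^{3(1−α)} = (1³/6)·n^{1.5} → ∞; triangles are abundant w.h.p.

E[X] ≈ 464.35702; in regime p = Θ(1/n^{1/2}) E[X] diverges (above the triangle threshold p ~ 1/n).


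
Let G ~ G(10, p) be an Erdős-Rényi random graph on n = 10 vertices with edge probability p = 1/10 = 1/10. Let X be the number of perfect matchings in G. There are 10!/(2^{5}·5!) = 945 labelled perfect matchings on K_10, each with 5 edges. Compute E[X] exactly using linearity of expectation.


K_10 has 10!/(2^{5}·5!) = 945 labelled perfect matchings.
For each such perfect matching H, let X_H = 1 if all 5 edges of H are present in G. Then P[X_H = 1] = p^{5} = (1/10)^{5} = 1/100000.
By linearity: E[X] = Σ_H E[X_H] = 945 · p^{5} = 945 · 1/100000 = 189/20000.
Numerically: E[X] ≈ 0.00945.

E[X] = 945 · (1/10)^{5} = 189/20000 ≈ 0.00945.


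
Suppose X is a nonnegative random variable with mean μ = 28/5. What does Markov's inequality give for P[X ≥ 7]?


μ = E[X] = 28/5, a = 7.
Markov: P[X ≥ 7] ≤ μ/a = (28/5)/7 = 4/5.
Numerically: ≈ 0.800.
(Since a = 7 > μ = 5.600, the bound 4/5 is < 1 and informative.)

P[X ≥ 7] ≤ 4/5 ≈ 0.800.


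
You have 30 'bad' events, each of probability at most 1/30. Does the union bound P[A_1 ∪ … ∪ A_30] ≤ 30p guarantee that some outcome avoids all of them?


Union bound: P[∪_{i=1}^{30} A_i] ≤ Σ_i P[A_i] ≤ 30·p = 30·(1/30) = 1.
Numerically: 1 ≈ 1.0000000.
Is 1 < 1? NO.
Since the bound 1 is ≥ 1, the union bound is uninformative here; it does NOT by itself certify existence.

30·p = 1 ≈ 1.0000000; existence NOT certified by the union bound.


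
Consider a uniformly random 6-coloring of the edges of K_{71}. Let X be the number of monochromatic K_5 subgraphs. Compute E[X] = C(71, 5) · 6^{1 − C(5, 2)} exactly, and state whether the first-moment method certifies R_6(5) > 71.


E[X] = C(71, 5) · 6^{1 − 10} = 13019909 · 6^{−9} = 13019909/10077696.
As a reduced fraction: E[X] = 13019909/10077696 ≈ 1.291953.
Is E[X] < 1? NO.
Since E[X] ≥ 1, the first-moment bound is inconclusive at n = 71; it does NOT by itself certify R_6(5) > 71.

E[X] = 13019909/10077696 ≈ 1.291953; E[X] ≥ 1; first-moment method inconclusive here.


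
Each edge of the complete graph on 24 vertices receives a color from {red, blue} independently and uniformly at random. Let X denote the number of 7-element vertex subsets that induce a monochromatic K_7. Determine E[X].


Let X = Σ_S X_S over the C(24, 7) = 346104 subsets S of size 7, where X_S = 1 if the K_7 on S is monochromatic.
For a fixed S, the K_7 on S has C(7, 2) = 21 edges. P[all 21 edges red] = (1/2)^21, and likewise for blue, so P[monochromatic] = 2·(1/2)^21 = 2^{1 − 21} = 1/1048576.
Summing: E[X] = C(24, 7) · 2^{1 − 21} = 346104 · 1/1048576 = 43263/131072.
Numerically: E[X] ≈ 0.330.

E[X] = C(24,7)·2^(1−C(7,2)) = 43263/131072 ≈ 0.330.


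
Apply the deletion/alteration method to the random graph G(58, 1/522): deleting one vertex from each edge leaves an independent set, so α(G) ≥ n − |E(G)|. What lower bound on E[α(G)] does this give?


E[|E(G)|] = C(58, 2)·p = 1653 · (1/522) = 19/6.
E[α(G)] ≥ n − E[|E(G)|] = 58 − 19/6 = 329/6.
Numerically: ≈ 54.8333.
(This is only a lower bound; the true E[α(G)] may be larger.)

E[α(G)] ≥ 329/6 ≈ 54.8333.


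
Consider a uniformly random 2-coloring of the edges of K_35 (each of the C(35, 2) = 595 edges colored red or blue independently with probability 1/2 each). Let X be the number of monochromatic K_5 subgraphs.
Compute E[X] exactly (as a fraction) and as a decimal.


Let X = Σ_S X_S over the C(35, 5) = 324632 subsets S of size 5, where X_S = 1 if the K_5 on S is monochromatic.
For a fixed S, the K_5 on S has C(5, 2) = 10 edges. P[all 10 edges red] = (1/2)^10, and likewise for blue, so P[monochromatic] = 2·(1/2)^10 = 2^{1 − 10} = 1/512.
By linearity: E[X] = C(35, 5) · 2^{1 − 10} = 324632 · 1/512 = 40579/64.
Numerically: E[X] ≈ 634.0469.

E[X] = C(35,5)·2^(1−C(5,2)) = 40579/64 ≈ 634.0469.


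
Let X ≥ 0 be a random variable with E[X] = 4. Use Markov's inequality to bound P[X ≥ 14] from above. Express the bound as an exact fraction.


μ = E[X] = 4, a = 14.
Markov: P[X ≥ 14] ≤ μ/a = (4)/14 = 2/7.
Numerically: ≈ 0.285714.
(Since a = 14 > μ = 4.000000, the bound 2/7 is < 1 and informative.)

P[X ≥ 14] ≤ 2/7 ≈ 0.285714.


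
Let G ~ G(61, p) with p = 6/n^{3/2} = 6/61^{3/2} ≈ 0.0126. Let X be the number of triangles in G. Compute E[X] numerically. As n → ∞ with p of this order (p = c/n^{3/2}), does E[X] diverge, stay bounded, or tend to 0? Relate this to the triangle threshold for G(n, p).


Number of potential triangles: C(61, 3) = 35990.
Each occurs with probability p³ ≈ (0.0126)³ ≈ 1.99742e-06.
By linearity: E[X] = C(61, 3)·p³ ≈ 35990 · 1.99742e-06 ≈ 0.072.
Since α = 3/2 > 1, p = c/n^{3/2} = o(1/n) is below the triangle threshold p ~ 1/n. Asymptotically E[X] ~ (c³/6)·n^{3(1−α)} = (6³/6)·n^{-1.5} → 0, so by Markov's inequality G has no triangles w.h.p.

E[X] ≈ 0.072; in regime p = Θ(1/n^{3/2}) E[X] tends to 0 (below the triangle threshold p ~ 1/n).


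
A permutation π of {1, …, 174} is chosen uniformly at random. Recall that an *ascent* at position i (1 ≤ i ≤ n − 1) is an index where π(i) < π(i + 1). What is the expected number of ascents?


Write X = Σ X_I over i = 1, …, 173, with X_I the indicator of one ascent.
There are 173 indicators.
For each fixed i, the pair (π(i), π(i+1)) is a uniformly random ordered pair of distinct values from {1, …, 174}; by symmetry P[π(i) < π(i+1)] = 1/2.
By linearity: E[X] = 173 · (1/2) = (174 − 1) · (1/2) = 173/2 ≈ 86.50000.

E[X] = 173/2 = 86.50000.


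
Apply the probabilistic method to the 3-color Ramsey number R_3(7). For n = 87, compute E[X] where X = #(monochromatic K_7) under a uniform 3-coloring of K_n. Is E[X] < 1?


E[X] = C(87, 7) · 3^{1 − 21} = 5843355957 · 3^{−20} = 5843355957/3486784401.
As a reduced fraction: E[X] = 72140197/43046721 ≈ 1.676.
Is E[X] < 1? NO.
Since E[X] ≥ 1, the first-moment bound is inconclusive at n = 87; it does NOT by itself certify R_3(7) > 87.

E[X] = 72140197/43046721 ≈ 1.676; E[X] ≥ 1; first-moment method inconclusive here.


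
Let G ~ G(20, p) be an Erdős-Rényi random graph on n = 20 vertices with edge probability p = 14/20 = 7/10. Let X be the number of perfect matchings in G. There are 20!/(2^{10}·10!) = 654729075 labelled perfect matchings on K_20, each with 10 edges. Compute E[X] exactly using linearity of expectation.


K_20 has 20!/(2^{10}·10!) = 654729075 labelled perfect matchings.
For each such perfect matching H, let X_H = 1 if all 10 edges of H are present in G. Then P[X_H = 1] = p^{10} = (7/10)^{10} = 282475249/10000000000.
By linearity: E[X] = Σ_H E[X_H] = 654729075 · p^{10} = 654729075 · 282475249/10000000000 = 7397790339526587/400000000.
Numerically: E[X] ≈ 1.849e+07.

E[X] = 654729075 · (7/10)^{10} = 7397790339526587/400000000 ≈ 1.849e+07.


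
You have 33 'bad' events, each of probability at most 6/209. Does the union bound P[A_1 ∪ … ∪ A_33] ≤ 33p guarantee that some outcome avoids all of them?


Union bound: P[∪_{i=1}^{33} A_i] ≤ Σ_i P[A_i] ≤ 33·p = 33·(6/209) = 18/19.
Numerically: 18/19 ≈ 0.947368.
Is 18/19 < 1? YES.
Since P[∪ A_i] ≤ 18/19 < 1, the complement has P[∩ A_i^c] ≥ 1 − 18/19 = 1/19 > 0, so some outcome avoids every A_i.

33·p = 18/19 ≈ 0.947368; existence CERTIFIED by the union bound.


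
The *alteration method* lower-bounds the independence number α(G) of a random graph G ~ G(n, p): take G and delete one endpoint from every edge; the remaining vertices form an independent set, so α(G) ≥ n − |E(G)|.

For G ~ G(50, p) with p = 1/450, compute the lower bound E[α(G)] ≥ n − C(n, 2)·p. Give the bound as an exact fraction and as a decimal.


E[|E(G)|] = C(50, 2)·p = 1225 · (1/450) = 49/18.
E[α(G)] ≥ n − E[|E(G)|] = 50 − 49/18 = 851/18.
Numerically: ≈ 47.2778.
(This is only a lower bound; the true E[α(G)] may be larger.)

E[α(G)] ≥ 851/18 ≈ 47.2778.


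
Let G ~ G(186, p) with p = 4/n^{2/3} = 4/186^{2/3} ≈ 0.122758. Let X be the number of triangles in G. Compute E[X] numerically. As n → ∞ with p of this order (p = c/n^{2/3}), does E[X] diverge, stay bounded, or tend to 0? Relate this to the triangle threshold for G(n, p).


Number of potential triangles: C(186, 3) = 1055240.
Each occurs with probability p³ ≈ (0.122758)³ ≈ 1.84992485e-03.
By linearity: E[X] = C(186, 3)·p³ ≈ 1055240 · 1.84992485e-03 ≈ 1952.114695.
Since α = 2/3 < 1, p = c/n^{2/3} ≫ 1/n is above the triangle threshold p ~ 1/n. Asymptotically E[X] ~ (c³/6)·n^{3(1−α)} = (4³/6)·n^{1} → ∞; triangles are abundant w.h.p.

E[X] ≈ 1952.114695; in regime p = Θ(1/n^{2/3}) E[X] diverges (above the triangle threshold p ~ 1/n).


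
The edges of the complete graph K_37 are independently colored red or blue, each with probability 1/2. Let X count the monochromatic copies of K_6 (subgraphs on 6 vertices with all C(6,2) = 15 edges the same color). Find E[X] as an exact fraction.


Let X = Σ_S X_S over the C(37, 6) = 2324784 subsets S of size 6, where X_S = 1 if the K_6 on S is monochromatic.
For a fixed S, the K_6 on S has C(6, 2) = 15 edges. P[all 15 edges red] = (1/2)^15, and likewise for blue, so P[monochromatic] = 2·(1/2)^15 = 2^{1 − 15} = 1/16384.
By linearity of expectation: E[X] = C(37, 6) · 2^{1 − 15} = 2324784 · 1/16384 = 145299/1024.
Numerically: E[X] ≈ 141.894.

E[X] = C(37,6)·2^(1−C(6,2)) = 145299/1024 ≈ 141.894.


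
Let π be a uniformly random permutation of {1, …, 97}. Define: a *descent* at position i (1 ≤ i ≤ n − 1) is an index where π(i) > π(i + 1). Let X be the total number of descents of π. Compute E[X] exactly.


Write X = Σ X_I over i = 1, …, 96, with X_I the indicator of one descent.
There are 96 indicators.
For each fixed i, the pair (π(i), π(i+1)) is a uniformly random ordered pair of distinct values from {1, …, 97}; by symmetry P[π(i) > π(i+1)] = 1/2.
By linearity: E[X] = 96 · (1/2) = (97 − 1) · (1/2) = 48 ≈ 48.000000.

E[X] = 48 = 48.000000.


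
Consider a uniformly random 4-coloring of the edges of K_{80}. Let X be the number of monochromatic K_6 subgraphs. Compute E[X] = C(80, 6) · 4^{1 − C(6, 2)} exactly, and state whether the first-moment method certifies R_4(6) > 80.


E[X] = C(80, 6) · 4^{1 − 15} = 300500200 · 4^{−14} = 300500200/268435456.
As a reduced fraction: E[X] = 37562525/33554432 ≈ 1.11945.
Is E[X] < 1? NO.
Since E[X] ≥ 1, the first-moment bound is inconclusive at n = 80; it does NOT by itself certify R_4(6) > 80.

E[X] = 37562525/33554432 ≈ 1.11945; E[X] ≥ 1; first-moment method inconclusive here.


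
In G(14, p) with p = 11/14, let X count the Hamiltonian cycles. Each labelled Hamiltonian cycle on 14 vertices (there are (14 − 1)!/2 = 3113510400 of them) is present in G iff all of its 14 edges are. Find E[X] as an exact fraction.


K_14 has (14 − 1)!/2 = 3113510400 labelled Hamiltonian cycles.
For each such Hamiltonian cycle H, let X_H = 1 if all 14 edges of H are present in G. Then P[X_H = 1] = p^{14} = (11/14)^{14} = 379749833583241/11112006825558016.
By linearity of expectation: E[X] = Σ_H E[X_H] = 3113510400 · p^{14} = 3113510400 · 379749833583241/11112006825558016 = 329898174179601037725/3100448333024.
Numerically: E[X] ≈ 1.06403e+08.

E[X] = 3113510400 · (11/14)^{14} = 329898174179601037725/3100448333024 ≈ 1.06403e+08.


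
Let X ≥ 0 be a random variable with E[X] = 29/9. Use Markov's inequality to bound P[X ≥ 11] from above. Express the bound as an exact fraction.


μ = E[X] = 29/9, a = 11.
Markov: P[X ≥ 11] ≤ μ/a = (29/9)/11 = 29/99.
Numerically: ≈ 0.2929.
(Since a = 11 > μ = 3.2222, the bound 29/99 is < 1 and informative.)

P[X ≥ 11] ≤ 29/99 ≈ 0.2929.


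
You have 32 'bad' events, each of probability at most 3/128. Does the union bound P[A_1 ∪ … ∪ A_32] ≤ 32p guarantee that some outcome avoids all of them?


Union bound: P[∪_{i=1}^{32} A_i] ≤ Σ_i P[A_i] ≤ 32·p = 32·(3/128) = 3/4.
Numerically: 3/4 ≈ 0.75000.
Is 3/4 < 1? YES.
Since P[∪ A_i] ≤ 3/4 < 1, the complement has P[∩ A_i^c] ≥ 1 − 3/4 = 1/4 > 0, so some outcome avoids every A_i.

32·p = 3/4 ≈ 0.75000; existence CERTIFIED by the union bound.


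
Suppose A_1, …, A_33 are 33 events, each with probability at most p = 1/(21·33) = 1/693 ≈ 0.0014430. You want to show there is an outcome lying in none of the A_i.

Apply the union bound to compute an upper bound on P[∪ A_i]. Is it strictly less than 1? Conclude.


Union bound: P[∪_{i=1}^{33} A_i] ≤ Σ_i P[A_i] ≤ 33·p = 33·(1/693) = 1/21.
Numerically: 1/21 ≈ 0.0476190.
Is 1/21 < 1? YES.
Since P[∪ A_i] ≤ 1/21 < 1, the complement has P[∩ A_i^c] ≥ 1 − 1/21 = 20/21 > 0, so some outcome avoids every A_i.

33·p = 1/21 ≈ 0.0476190; existence CERTIFIED by the union bound.


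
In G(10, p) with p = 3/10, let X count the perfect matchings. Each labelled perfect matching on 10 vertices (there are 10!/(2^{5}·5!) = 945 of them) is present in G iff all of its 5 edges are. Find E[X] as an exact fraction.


K_10 has 10!/(2^{5}·5!) = 945 labelled perfect matchings.
For each such perfect matching H, let X_H = 1 if all 5 edges of H are present in G. Then P[X_H = 1] = p^{5} = (3/10)^{5} = 243/100000.
Summing the indicators: E[X] = Σ_H E[X_H] = 945 · p^{5} = 945 · 243/100000 = 45927/20000.
Numerically: E[X] ≈ 2.3.

E[X] = 945 · (3/10)^{5} = 45927/20000 ≈ 2.3.


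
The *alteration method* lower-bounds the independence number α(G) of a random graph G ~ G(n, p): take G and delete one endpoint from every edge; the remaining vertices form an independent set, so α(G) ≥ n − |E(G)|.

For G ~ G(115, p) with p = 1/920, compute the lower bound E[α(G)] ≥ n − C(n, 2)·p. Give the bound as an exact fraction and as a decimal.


E[|E(G)|] = C(115, 2)·p = 6555 · (1/920) = 57/8.
E[α(G)] ≥ n − E[|E(G)|] = 115 − 57/8 = 863/8.
Numerically: ≈ 107.875000.
(This is only a lower bound; the true E[α(G)] may be larger.)

E[α(G)] ≥ 863/8 ≈ 107.875000.


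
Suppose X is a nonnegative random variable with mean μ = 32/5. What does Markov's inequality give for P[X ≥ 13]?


μ = E[X] = 32/5, a = 13.
Markov: P[X ≥ 13] ≤ μ/a = (32/5)/13 = 32/65.
Numerically: ≈ 0.4923.
(Since a = 13 > μ = 6.4000, the bound 32/65 is < 1 and informative.)

P[X ≥ 13] ≤ 32/65 ≈ 0.4923.


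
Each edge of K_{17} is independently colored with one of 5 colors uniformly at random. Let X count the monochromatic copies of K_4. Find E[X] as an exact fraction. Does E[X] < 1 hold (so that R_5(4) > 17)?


E[X] = C(17, 4) · 5^{1 − 6} = 2380 · 5^{−5} = 2380/3125.
As a reduced fraction: E[X] = 476/625 ≈ 0.7616000.
Is E[X] < 1? YES.
Since E[X] < 1, there exists a 5-coloring of K_{17} with no monochromatic K_4; hence R_5(4) > 17.

E[X] = 476/625 ≈ 0.7616000; E[X] < 1, so R_5(4) > 17.


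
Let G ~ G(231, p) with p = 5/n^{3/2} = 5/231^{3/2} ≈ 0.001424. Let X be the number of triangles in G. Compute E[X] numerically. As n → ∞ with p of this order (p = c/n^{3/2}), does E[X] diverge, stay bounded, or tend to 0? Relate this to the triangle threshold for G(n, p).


Number of potential triangles: C(231, 3) = 2027795.
Each occurs with probability p³ ≈ (0.001424)³ ≈ 2.888392e-09.
By linearity: E[X] = C(231, 3)·p³ ≈ 2027795 · 2.888392e-09 ≈ 0.0059.
Since α = 3/2 > 1, p = c/n^{3/2} = o(1/n) is below the triangle threshold p ~ 1/n. Asymptotically E[X] ~ (c³/6)·n^{3(1−α)} = (5³/6)·n^{-1.5} → 0, so by Markov's inequality G has no triangles w.h.p.

E[X] ≈ 0.0059; in regime p = Θ(1/n^{3/2}) E[X] tends to 0 (below the triangle threshold p ~ 1/n).


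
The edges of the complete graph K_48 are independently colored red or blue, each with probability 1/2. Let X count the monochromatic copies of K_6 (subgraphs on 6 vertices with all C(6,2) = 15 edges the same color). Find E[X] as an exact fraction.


Let X = Σ_S X_S over the C(48, 6) = 12271512 subsets S of size 6, where X_S = 1 if the K_6 on S is monochromatic.
For a fixed S, the K_6 on S has C(6, 2) = 15 edges. P[all 15 edges red] = (1/2)^15, and likewise for blue, so P[monochromatic] = 2·(1/2)^15 = 2^{1 − 15} = 1/16384.
Summing: E[X] = C(48, 6) · 2^{1 − 15} = 12271512 · 1/16384 = 1533939/2048.
Numerically: E[X] ≈ 748.994.

E[X] = C(48,6)·2^(1−C(6,2)) = 1533939/2048 ≈ 748.994.


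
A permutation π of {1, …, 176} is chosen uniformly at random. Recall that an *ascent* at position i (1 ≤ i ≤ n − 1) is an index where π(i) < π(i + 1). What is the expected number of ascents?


Write X = Σ X_I over i = 1, …, 175, with X_I the indicator of one ascent.
There are 175 indicators.
For each fixed i, the pair (π(i), π(i+1)) is a uniformly random ordered pair of distinct values from {1, …, 176}; by symmetry P[π(i) < π(i+1)] = 1/2.
By linearity: E[X] = 175 · (1/2) = (176 − 1) · (1/2) = 175/2 ≈ 87.500000.

E[X] = 175/2 = 87.500000.


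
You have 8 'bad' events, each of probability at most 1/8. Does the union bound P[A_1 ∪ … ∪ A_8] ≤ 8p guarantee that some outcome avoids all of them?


Union bound: P[∪_{i=1}^{8} A_i] ≤ Σ_i P[A_i] ≤ 8·p = 8·(1/8) = 1.
Numerically: 1 ≈ 1.000000.
Is 1 < 1? NO.
Since the bound 1 is ≥ 1, the union bound is uninformative here; it does NOT by itself certify existence.

8·p = 1 ≈ 1.000000; existence NOT certified by the union bound.


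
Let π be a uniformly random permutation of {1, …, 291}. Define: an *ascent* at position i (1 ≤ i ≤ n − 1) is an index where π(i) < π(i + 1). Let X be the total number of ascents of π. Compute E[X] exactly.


Write X = Σ X_I over i = 1, …, 290, with X_I the indicator of one ascent.
There are 290 indicators.
For each fixed i, the pair (π(i), π(i+1)) is a uniformly random ordered pair of distinct values from {1, …, 291}; by symmetry P[π(i) < π(i+1)] = 1/2.
By linearity: E[X] = 290 · (1/2) = (291 − 1) · (1/2) = 145 ≈ 145.00000.

E[X] = 145 = 145.00000.


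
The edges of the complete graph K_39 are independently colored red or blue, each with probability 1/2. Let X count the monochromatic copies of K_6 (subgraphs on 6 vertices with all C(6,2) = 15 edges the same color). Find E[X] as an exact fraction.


Let X = Σ_S X_S over the C(39, 6) = 3262623 subsets S of size 6, where X_S = 1 if the K_6 on S is monochromatic.
For a fixed S, the K_6 on S has C(6, 2) = 15 edges. P[all 15 edges red] = (1/2)^15, and likewise for blue, so P[monochromatic] = 2·(1/2)^15 = 2^{1 − 15} = 1/16384.
By linearity: E[X] = C(39, 6) · 2^{1 − 15} = 3262623 · 1/16384 = 3262623/16384.
Numerically: E[X] ≈ 199.13470.

E[X] = C(39,6)·2^(1−C(6,2)) = 3262623/16384 ≈ 199.13470.


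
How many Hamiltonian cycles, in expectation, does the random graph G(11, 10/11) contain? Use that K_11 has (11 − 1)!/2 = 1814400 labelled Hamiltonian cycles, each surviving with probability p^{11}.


K_11 has (11 − 1)!/2 = 1814400 labelled Hamiltonian cycles.
For each such Hamiltonian cycle H, let X_H = 1 if all 11 edges of H are present in G. Then P[X_H = 1] = p^{11} = (10/11)^{11} = 100000000000/285311670611.
Summing the indicators: E[X] = Σ_H E[X_H] = 1814400 · p^{11} = 1814400 · 100000000000/285311670611 = 181440000000000000/285311670611.
Numerically: E[X] ≈ 635936.

E[X] = 1814400 · (10/11)^{11} = 181440000000000000/285311670611 ≈ 635936.


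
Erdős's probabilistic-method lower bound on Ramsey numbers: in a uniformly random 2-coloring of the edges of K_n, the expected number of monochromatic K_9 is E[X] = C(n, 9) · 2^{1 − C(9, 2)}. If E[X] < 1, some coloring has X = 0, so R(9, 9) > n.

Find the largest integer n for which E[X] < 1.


We need C(n, 9) · 2^{1 − 36} < 1, i.e. C(n, 9) < 2^{36 − 1} = 34359738368.
Check values of n near the boundary:
  n = 61: C(61, 9) = 17341763505; 17341763505 < 34359738368? YES
  n = 62: C(62, 9) = 20286591270; 20286591270 < 34359738368? YES
  n = 63: C(63, 9) = 23667689815; 23667689815 < 34359738368? YES
  n = 64: C(64, 9) = 27540584512; 27540584512 < 34359738368? YES
  n = 65: C(65, 9) = 31966749880; 31966749880 < 34359738368? YES
  n = 66: C(66, 9) = 37014131440; 37014131440 < 34359738368? NO
  n = 67: C(67, 9) = 42757703560; 42757703560 < 34359738368? NO
  n = 68: C(68, 9) = 49280065120; 49280065120 < 34359738368? NO
The largest n with C(n, 9) < 34359738368 is n = 65 (where E[X] = 3995843735/4294967296 ≈ 0.9303549). Hence R(9, 9) > 65, i.e. R(9, 9) ≥ 66.

Largest n = 65; hence R(9, 9) > 65.


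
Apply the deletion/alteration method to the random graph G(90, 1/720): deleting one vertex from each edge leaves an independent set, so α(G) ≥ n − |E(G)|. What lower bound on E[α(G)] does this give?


E[|E(G)|] = C(90, 2)·p = 4005 · (1/720) = 89/16.
E[α(G)] ≥ n − E[|E(G)|] = 90 − 89/16 = 1351/16.
Numerically: ≈ 84.43750.
(This is only a lower bound; the true E[α(G)] may be larger.)

E[α(G)] ≥ 1351/16 ≈ 84.43750.


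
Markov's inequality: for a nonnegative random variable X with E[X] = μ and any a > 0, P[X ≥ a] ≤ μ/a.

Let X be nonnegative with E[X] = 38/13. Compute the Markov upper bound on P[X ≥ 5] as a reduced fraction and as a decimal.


μ = E[X] = 38/13, a = 5.
Markov: P[X ≥ 5] ≤ μ/a = (38/13)/5 = 38/65.
Numerically: ≈ 0.584615.
(Since a = 5 > μ = 2.923077, the bound 38/65 is < 1 and informative.)

P[X ≥ 5] ≤ 38/65 ≈ 0.584615.


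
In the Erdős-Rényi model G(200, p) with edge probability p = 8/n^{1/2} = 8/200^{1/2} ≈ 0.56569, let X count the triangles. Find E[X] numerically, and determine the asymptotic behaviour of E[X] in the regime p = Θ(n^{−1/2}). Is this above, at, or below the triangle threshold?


Number of potential triangles: C(200, 3) = 1313400.
Each occurs with probability p³ ≈ (0.56569)³ ≈ 1.8101934e-01.
By linearity: E[X] = C(200, 3)·p³ ≈ 1313400 · 1.8101934e-01 ≈ 237750.79588.
Since α = 1/2 < 1, p = c/n^{1/2} ≫ 1/n is above the triangle threshold p ~ 1/n. Asymptotically E[X] ~ (c³/6)·n^{3(1−α)} = (8³/6)·n^{1.5} → ∞; triangles are abundant w.h.p.

E[X] ≈ 237750.79588; in regime p = Θ(1/n^{1/2}) E[X] diverges (above the triangle threshold p ~ 1/n).


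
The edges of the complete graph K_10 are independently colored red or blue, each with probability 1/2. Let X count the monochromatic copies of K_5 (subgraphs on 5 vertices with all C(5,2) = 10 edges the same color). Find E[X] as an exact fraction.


Let X = Σ_S X_S over the C(10, 5) = 252 subsets S of size 5, where X_S = 1 if the K_5 on S is monochromatic.
For a fixed S, the K_5 on S has C(5, 2) = 10 edges. P[all 10 edges red] = (1/2)^10, and likewise for blue, so P[monochromatic] = 2·(1/2)^10 = 2^{1 − 10} = 1/512.
By linearity of expectation: E[X] = C(10, 5) · 2^{1 − 10} = 252 · 1/512 = 63/128.
Numerically: E[X] ≈ 0.4922.

E[X] = C(10,5)·2^(1−C(5,2)) = 63/128 ≈ 0.4922.


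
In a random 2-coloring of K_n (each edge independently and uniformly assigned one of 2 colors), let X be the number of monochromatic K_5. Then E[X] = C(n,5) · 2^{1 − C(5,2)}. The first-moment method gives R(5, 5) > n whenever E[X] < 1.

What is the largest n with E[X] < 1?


We need C(n, 5) · 2^{1 − 10} < 1, i.e. C(n, 5) < 2^{10 − 1} = 512.
Check values of n near the boundary:
  n = 8: C(8, 5) = 56; 56 < 512? YES
  n = 9: C(9, 5) = 126; 126 < 512? YES
  n = 10: C(10, 5) = 252; 252 < 512? YES
  n = 11: C(11, 5) = 462; 462 < 512? YES
  n = 12: C(12, 5) = 792; 792 < 512? NO
  n = 13: C(13, 5) = 1287; 1287 < 512? NO
The largest n with C(n, 5) < 512 is n = 11 (where E[X] = 231/256 ≈ 0.902344). Hence R(5, 5) > 11, i.e. R(5, 5) ≥ 12.

Largest n = 11; hence R(5, 5) > 11.


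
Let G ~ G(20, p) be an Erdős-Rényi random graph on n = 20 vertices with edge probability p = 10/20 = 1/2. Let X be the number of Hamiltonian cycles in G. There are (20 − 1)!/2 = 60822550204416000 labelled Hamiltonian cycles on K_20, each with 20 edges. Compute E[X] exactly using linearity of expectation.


K_20 has (20 − 1)!/2 = 60822550204416000 labelled Hamiltonian cycles.
For each such Hamiltonian cycle H, let X_H = 1 if all 20 edges of H are present in G. Then P[X_H = 1] = p^{20} = (1/2)^{20} = 1/1048576.
Summing the indicators: E[X] = Σ_H E[X_H] = 60822550204416000 · p^{20} = 60822550204416000 · 1/1048576 = 1856156927625/32.
Numerically: E[X] ≈ 5.80049e+10.

E[X] = 60822550204416000 · (1/2)^{20} = 1856156927625/32 ≈ 5.80049e+10.
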